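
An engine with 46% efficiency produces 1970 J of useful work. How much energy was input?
W_in = W_out/η = 1970/0.46 = 4283 J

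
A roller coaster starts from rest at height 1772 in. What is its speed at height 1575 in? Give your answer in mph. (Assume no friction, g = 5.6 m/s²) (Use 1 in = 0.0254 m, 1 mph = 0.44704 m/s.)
Convert to SI: h₁−h₂ = 5.0038 m
mgh₁ = mgh₂ + ½mv² ⇒ v = √(2g(h₁−h₂)) = √(2·5.6·5.0038) = 7.48616 m/s = 16.75 mph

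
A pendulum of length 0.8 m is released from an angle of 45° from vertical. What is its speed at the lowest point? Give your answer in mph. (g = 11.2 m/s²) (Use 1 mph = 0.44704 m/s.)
h = L(1 − cosθ) = 0.8(1 − cos45°) = 0.234315 m
v = √(2gh) = √(2·11.2·0.234315) = 2.29099 m/s = 5.125 mph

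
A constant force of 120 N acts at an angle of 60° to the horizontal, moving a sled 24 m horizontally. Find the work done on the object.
W = F·d·cosθ = (120)(24)cos(60°) = 1440 J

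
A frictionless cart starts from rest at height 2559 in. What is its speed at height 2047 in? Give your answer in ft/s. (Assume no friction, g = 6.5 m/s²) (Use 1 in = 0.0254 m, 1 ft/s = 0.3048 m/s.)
Convert to SI: h₁−h₂ = 13.0048 m
mgh₁ = mgh₂ + ½mv² ⇒ v = √(2g(h₁−h₂)) = √(2·6.5·13.0048) = 13.0024 m/s = 42.66 ft/s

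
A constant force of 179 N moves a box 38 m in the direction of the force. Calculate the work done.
W = F·d = (179)(38) = 6802 J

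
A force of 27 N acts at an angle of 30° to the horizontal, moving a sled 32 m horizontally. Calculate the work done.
W = F·d·cosθ = (27)(32)cos(30°) = 748.2 J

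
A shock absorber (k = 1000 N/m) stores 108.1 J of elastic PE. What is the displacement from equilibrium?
x = √(2·PE/k) = √(2·108.1/1000) = 0.465 m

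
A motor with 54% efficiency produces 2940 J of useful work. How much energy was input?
W_in = W_out/η = 2940/0.54 = 5444 J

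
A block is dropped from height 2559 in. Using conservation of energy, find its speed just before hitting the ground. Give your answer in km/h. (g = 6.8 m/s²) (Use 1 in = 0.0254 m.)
Convert to SI: h = 64.9986 m
mgh = ½mv² ⇒ v = √(2gh) = √(2·6.8·64.9986) = 29.7318 m/s = 107.0 km/h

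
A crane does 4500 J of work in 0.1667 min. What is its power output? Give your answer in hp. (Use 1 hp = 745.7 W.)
Convert to SI: W = 4500.0 J, t = 10.002 s
P = W/t = 4500.0/10.002 = 449.91 W = 0.6033 hp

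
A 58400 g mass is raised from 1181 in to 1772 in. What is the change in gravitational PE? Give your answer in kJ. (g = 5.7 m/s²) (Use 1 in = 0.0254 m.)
Convert to SI: m = 58.4 kg, Δh = 15.0114 m
ΔPE = mgΔh = (58.4)(5.7)(15.0114) = 4996.99 J = 4.997 kJ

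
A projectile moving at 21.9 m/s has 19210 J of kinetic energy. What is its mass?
m = 2·KE/v² = 2·19210/(21.9)² = 80.11 kg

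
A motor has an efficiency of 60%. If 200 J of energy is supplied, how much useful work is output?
W_out = η·W_in = 0.6·200 = 120.0 J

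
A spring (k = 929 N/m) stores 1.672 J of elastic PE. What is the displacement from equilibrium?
x = √(2·PE/k) = √(2·1.672/929) = 0.06 m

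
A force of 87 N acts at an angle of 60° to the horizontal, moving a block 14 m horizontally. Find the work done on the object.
W = F·d·cosθ = (87)(14)cos(60°) = 609.0 J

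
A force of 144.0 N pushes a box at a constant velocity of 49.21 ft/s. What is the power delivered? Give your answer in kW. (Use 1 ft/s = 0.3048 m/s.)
Convert to SI: F = 144.0 N, v = 14.9992 m/s
P = Fv = (144.0)(14.9992) = 2159.89 W = 2.16 kW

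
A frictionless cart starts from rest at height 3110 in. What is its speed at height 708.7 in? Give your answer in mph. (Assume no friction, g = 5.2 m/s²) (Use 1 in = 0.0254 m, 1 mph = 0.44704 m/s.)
Convert to SI: h₁−h₂ = 60.993 m
mgh₁ = mgh₂ + ½mv² ⇒ v = √(2g(h₁−h₂)) = √(2·5.2·60.993) = 25.1859 m/s = 56.34 mph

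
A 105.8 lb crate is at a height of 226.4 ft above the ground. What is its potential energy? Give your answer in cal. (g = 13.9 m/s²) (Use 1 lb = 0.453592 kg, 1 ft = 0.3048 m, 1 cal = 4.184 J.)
Convert to SI: m = 47.99 kg, h = 69.0067 m
PE = mgh = (47.99)(13.9)(69.0067) = 46031.7 J = 11000 cal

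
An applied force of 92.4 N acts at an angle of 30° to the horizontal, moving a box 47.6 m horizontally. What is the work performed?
W = F·d·cosθ = (92.4)(47.6)cos(30°) = 3809 J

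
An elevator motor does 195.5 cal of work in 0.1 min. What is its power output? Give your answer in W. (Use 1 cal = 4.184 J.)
Convert to SI: W = 817.972 J, t = 6.0 s
P = W/t = 817.972/6.0 = 136.3 W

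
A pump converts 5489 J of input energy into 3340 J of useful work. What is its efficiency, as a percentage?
η = W_out/W_in = 3340/5489 = 60.85%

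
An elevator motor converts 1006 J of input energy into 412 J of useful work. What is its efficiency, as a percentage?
η = W_out/W_in = 412/1006 = 40.95%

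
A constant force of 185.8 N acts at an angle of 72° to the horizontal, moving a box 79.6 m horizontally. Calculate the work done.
W = F·d·cosθ = (185.8)(79.6)cos(72°) = 4570 J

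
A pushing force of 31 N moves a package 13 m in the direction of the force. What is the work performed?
W = F·d = (31)(13) = 403.0 J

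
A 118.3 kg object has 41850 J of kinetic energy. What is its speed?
v = √(2·KE/m) = √(2·41850/118.3) = 26.6 m/s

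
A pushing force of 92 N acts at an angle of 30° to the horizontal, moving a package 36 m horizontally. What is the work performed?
W = F·d·cosθ = (92)(36)cos(30°) = 2868 J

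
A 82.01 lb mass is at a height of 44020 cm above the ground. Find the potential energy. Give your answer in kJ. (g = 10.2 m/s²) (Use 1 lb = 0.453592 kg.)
Convert to SI: m = 37.1991 kg, h = 440.2 m
PE = mgh = (37.1991)(10.2)(440.2) = 167025 J = 167.0 kJ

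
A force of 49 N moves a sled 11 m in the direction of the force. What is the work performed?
W = F·d = (49)(11) = 539.0 J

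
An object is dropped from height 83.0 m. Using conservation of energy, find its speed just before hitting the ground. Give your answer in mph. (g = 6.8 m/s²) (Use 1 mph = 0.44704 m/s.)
mgh = ½mv² ⇒ v = √(2gh) = √(2·6.8·83.0) = 33.5976 m/s = 75.16 mph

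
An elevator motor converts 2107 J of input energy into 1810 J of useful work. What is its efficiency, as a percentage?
η = W_out/W_in = 1810/2107 = 85.9%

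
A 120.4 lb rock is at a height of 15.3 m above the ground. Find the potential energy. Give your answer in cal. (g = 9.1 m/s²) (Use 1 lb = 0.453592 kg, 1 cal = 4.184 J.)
Convert to SI: m = 54.6125 kg, h = 15.3 m
PE = mgh = (54.6125)(9.1)(15.3) = 7603.7 J = 1817 cal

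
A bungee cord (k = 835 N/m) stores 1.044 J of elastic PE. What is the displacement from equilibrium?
x = √(2·PE/k) = √(2·1.044/835) = 0.05001 m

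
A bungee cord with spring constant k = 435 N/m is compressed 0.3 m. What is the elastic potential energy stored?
PE = ½kx² = ½(435)(0.3)² = 19.58 J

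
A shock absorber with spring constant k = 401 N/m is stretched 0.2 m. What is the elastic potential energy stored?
PE = ½kx² = ½(401)(0.2)² = 8.02 J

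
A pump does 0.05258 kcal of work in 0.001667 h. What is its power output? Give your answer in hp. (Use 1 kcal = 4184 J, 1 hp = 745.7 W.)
Convert to SI: W = 219.995 J, t = 6.0012 s
P = W/t = 219.995/6.0012 = 36.6585 W = 0.04916 hp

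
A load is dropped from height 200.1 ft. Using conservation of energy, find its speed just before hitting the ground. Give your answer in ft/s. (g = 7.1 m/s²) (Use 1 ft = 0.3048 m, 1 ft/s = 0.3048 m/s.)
Convert to SI: h = 60.9905 m
mgh = ½mv² ⇒ v = √(2gh) = √(2·7.1·60.9905) = 29.429 m/s = 96.55 ft/s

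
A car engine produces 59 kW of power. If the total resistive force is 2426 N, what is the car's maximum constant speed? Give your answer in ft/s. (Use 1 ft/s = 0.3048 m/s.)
P = Fv ⇒ v = P/F = 59000 W/2426.0 N = 24.3199 m/s = 79.79 ft/s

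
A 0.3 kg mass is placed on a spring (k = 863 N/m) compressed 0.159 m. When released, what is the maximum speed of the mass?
½kx² = ½mv² ⇒ v = x√(k/m) = (0.159)√(863/0.3) = 8.528 m/s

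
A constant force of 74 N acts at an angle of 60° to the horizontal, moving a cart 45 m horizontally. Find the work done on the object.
W = F·d·cosθ = (74)(45)cos(60°) = 1665 J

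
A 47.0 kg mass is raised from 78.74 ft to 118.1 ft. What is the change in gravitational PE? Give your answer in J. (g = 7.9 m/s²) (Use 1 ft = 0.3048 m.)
Convert to SI: m = 47.0 kg, Δh = 11.9969 m
ΔPE = mgΔh = (47.0)(7.9)(11.9969) = 4454 J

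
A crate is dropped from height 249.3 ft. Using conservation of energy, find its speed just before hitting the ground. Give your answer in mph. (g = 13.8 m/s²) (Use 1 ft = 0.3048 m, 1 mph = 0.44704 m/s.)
Convert to SI: h = 75.9866 m
mgh = ½mv² ⇒ v = √(2gh) = √(2·13.8·75.9866) = 45.7955 m/s = 102.4 mph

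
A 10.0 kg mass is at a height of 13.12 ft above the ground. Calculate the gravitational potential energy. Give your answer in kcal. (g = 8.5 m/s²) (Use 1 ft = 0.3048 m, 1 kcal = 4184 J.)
Convert to SI: m = 10.0 kg, h = 3.99898 m
PE = mgh = (10.0)(8.5)(3.99898) = 339.913 J = 0.08124 kcal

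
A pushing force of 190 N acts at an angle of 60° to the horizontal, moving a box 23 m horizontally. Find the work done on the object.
W = F·d·cosθ = (190)(23)cos(60°) = 2185 J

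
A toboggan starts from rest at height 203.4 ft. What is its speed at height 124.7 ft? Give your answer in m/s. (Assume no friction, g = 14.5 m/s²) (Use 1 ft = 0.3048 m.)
Convert to SI: h₁−h₂ = 23.9878 m
mgh₁ = mgh₂ + ½mv² ⇒ v = √(2g(h₁−h₂)) = √(2·14.5·23.9878) = 26.38 m/s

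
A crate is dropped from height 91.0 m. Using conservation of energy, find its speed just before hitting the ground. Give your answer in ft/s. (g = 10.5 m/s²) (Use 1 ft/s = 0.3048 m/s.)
mgh = ½mv² ⇒ v = √(2gh) = √(2·10.5·91.0) = 43.715 m/s = 143.4 ft/s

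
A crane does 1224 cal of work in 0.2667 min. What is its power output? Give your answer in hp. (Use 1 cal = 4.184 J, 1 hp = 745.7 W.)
Convert to SI: W = 5121.22 J, t = 16.002 s
P = W/t = 5121.22/16.002 = 320.036 W = 0.4292 hp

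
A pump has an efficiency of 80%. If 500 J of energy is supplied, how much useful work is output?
W_out = η·W_in = 0.8·500 = 400.0 J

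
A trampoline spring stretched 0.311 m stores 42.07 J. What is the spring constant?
k = 2·PE/x² = 2·42.07/(0.311)² = 869.9 N/m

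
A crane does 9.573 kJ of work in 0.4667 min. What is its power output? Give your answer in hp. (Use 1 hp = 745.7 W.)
Convert to SI: W = 9573.0 J, t = 28.002 s
P = W/t = 9573.0/28.002 = 341.868 W = 0.4585 hp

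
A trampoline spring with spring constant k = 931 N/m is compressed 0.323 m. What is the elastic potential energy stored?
PE = ½kx² = ½(931)(0.323)² = 48.57 J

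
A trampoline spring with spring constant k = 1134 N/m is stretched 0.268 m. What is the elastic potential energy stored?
PE = ½kx² = ½(1134)(0.268)² = 40.72 J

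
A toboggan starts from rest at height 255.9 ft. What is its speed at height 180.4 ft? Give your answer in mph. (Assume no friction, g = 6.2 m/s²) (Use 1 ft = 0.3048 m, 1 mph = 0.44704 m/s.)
Convert to SI: h₁−h₂ = 23.0124 m
mgh₁ = mgh₂ + ½mv² ⇒ v = √(2g(h₁−h₂)) = √(2·6.2·23.0124) = 16.8924 m/s = 37.79 mph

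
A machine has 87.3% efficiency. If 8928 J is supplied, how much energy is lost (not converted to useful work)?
W_lost = W_in(1 − η) = 8928·(1 − 0.873) = 1134 J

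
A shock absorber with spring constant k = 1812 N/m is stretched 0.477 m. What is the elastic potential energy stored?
PE = ½kx² = ½(1812)(0.477)² = 206.1 J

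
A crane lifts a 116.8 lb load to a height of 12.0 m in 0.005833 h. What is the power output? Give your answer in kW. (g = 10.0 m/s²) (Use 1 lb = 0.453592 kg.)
Convert to SI: m = 52.9795 kg, h = 12.0 m, t = 20.9988 s
P = mgh/t = (52.9795)(10.0)(12.0)/20.9988 = 302.758 W = 0.3028 kW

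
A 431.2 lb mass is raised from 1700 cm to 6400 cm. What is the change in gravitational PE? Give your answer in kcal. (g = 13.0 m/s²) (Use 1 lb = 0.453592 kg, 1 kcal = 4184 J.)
Convert to SI: m = 195.589 kg, Δh = 47.0 m
ΔPE = mgΔh = (195.589)(13.0)(47.0) = 119505 J = 28.56 kcal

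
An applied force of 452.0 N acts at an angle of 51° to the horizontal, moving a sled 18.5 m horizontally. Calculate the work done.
W = F·d·cosθ = (452.0)(18.5)cos(51°) = 5262 J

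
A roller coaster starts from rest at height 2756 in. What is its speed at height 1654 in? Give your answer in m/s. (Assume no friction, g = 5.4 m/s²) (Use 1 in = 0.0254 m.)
Convert to SI: h₁−h₂ = 27.9908 m
mgh₁ = mgh₂ + ½mv² ⇒ v = √(2g(h₁−h₂)) = √(2·5.4·27.9908) = 17.39 m/s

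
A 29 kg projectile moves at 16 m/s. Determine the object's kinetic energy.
KE = ½mv² = ½(29)(16)² = 3712.0 J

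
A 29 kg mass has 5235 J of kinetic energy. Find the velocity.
v = √(2·KE/m) = √(2·5235/29) = 19.0 m/s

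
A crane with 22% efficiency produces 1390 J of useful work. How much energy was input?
W_in = W_out/η = 1390/0.22 = 6318 J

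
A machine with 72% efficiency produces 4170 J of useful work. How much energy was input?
W_in = W_out/η = 4170/0.72 = 5792 J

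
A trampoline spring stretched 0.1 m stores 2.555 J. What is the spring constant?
k = 2·PE/x² = 2·2.555/(0.1)² = 511.0 N/m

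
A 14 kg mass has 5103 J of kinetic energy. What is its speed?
v = √(2·KE/m) = √(2·5103/14) = 27.0 m/s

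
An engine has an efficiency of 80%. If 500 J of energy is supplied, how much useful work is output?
W_out = η·W_in = 0.8·500 = 400.0 J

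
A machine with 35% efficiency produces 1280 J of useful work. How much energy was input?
W_in = W_out/η = 1280/0.35 = 3657 J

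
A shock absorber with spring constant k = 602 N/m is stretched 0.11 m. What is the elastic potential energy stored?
PE = ½kx² = ½(602)(0.11)² = 3.642 J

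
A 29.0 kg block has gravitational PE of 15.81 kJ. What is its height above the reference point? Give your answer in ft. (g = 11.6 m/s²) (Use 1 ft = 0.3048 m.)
Convert to SI: m = 29.0 kg, PE = 15810.0 J
h = PE/(mg) = 15810.0/(29.0·11.6) = 46.9976 m = 154.2 ft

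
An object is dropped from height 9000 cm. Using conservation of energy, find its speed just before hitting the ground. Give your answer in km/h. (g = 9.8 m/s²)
Convert to SI: h = 90.0 m
mgh = ½mv² ⇒ v = √(2gh) = √(2·9.8·90.0) = 42.0 m/s = 151.2 km/h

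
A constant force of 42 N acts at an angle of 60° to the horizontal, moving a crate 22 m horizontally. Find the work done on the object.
W = F·d·cosθ = (42)(22)cos(60°) = 462.0 J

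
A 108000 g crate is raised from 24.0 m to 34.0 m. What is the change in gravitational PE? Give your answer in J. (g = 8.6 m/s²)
Convert to SI: m = 108.0 kg, Δh = 10.0 m
ΔPE = mgΔh = (108.0)(8.6)(10.0) = 9288 J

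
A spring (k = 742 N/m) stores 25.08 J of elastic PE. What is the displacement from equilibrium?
x = √(2·PE/k) = √(2·25.08/742) = 0.26 m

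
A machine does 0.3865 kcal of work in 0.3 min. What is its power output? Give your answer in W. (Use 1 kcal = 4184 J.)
Convert to SI: W = 1617.12 J, t = 18.0 s
P = W/t = 1617.12/18.0 = 89.84 W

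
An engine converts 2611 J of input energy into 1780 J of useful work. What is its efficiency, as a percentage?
η = W_out/W_in = 1780/2611 = 68.17%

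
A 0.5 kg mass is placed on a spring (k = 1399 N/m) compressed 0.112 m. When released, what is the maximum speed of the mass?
½kx² = ½mv² ⇒ v = x√(k/m) = (0.112)√(1399/0.5) = 5.924 m/s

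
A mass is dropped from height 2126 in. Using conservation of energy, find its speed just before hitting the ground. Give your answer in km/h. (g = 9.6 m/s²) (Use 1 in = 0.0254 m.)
Convert to SI: h = 54.0004 m
mgh = ½mv² ⇒ v = √(2gh) = √(2·9.6·54.0004) = 32.1995 m/s = 115.9 km/h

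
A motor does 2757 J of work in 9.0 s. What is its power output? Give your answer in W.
P = W/t = 2757.0/9.0 = 306.3 W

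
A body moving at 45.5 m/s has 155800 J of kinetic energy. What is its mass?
m = 2·KE/v² = 2·155800/(45.5)² = 150.5 kg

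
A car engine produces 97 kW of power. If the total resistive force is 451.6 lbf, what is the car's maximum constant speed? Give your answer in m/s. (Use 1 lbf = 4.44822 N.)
Convert to SI: F = 2008.82 N
P = Fv ⇒ v = P/F = 97000 W/2008.82 N = 48.29 m/s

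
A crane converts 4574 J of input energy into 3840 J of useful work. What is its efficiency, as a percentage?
η = W_out/W_in = 3840/4574 = 83.95%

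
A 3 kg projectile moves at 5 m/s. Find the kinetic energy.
KE = ½mv² = ½(3)(5)² = 37.5 J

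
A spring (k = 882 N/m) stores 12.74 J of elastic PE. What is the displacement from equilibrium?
x = √(2·PE/k) = √(2·12.74/882) = 0.17 m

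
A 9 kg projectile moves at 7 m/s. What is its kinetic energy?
KE = ½mv² = ½(9)(7)² = 220.5 J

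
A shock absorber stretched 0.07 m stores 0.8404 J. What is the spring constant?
k = 2·PE/x² = 2·0.8404/(0.07)² = 343.0 N/m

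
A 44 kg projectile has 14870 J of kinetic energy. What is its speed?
v = √(2·KE/m) = √(2·14870/44) = 26.0 m/s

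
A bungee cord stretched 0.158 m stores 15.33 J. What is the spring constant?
k = 2·PE/x² = 2·15.33/(0.158)² = 1228 N/m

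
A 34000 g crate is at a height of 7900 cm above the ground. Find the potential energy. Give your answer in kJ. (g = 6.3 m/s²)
Convert to SI: m = 34.0 kg, h = 79.0 m
PE = mgh = (34.0)(6.3)(79.0) = 16921.8 J = 16.92 kJ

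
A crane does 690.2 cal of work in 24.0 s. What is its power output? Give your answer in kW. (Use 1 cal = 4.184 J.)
Convert to SI: W = 2887.8 J, t = 24.0 s
P = W/t = 2887.8/24.0 = 120.325 W = 0.1203 kW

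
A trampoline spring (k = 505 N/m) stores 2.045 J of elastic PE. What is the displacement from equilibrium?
x = √(2·PE/k) = √(2·2.045/505) = 0.08999 m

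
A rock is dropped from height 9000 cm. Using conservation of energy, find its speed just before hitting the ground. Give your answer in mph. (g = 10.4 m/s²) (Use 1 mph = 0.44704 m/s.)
Convert to SI: h = 90.0 m
mgh = ½mv² ⇒ v = √(2gh) = √(2·10.4·90.0) = 43.2666 m/s = 96.78 mph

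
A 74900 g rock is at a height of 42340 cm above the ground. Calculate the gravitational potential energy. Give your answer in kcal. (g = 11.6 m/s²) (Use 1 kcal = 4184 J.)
Convert to SI: m = 74.9 kg, h = 423.4 m
PE = mgh = (74.9)(11.6)(423.4) = 367867 J = 87.92 kcal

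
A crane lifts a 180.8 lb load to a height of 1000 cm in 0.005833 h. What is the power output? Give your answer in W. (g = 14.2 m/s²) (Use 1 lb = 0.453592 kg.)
Convert to SI: m = 82.0094 kg, h = 10.0 m, t = 20.9988 s
P = mgh/t = (82.0094)(14.2)(10.0)/20.9988 = 554.6 W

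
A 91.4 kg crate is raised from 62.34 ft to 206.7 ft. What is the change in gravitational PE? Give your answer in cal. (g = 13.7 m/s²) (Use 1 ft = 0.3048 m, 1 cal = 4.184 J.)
Convert to SI: m = 91.4 kg, Δh = 44.0009 m
ΔPE = mgΔh = (91.4)(13.7)(44.0009) = 55097.1 J = 13170 cal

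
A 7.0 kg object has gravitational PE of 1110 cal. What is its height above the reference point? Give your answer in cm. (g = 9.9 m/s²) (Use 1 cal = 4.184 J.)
Convert to SI: m = 7.0 kg, PE = 4644.24 J
h = PE/(mg) = 4644.24/(7.0·9.9) = 67.0165 m = 6702 cm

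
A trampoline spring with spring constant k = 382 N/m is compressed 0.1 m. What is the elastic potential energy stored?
PE = ½kx² = ½(382)(0.1)² = 1.91 J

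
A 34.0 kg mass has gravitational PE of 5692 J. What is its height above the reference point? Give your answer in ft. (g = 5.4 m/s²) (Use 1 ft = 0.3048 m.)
h = PE/(mg) = 5692.0/(34.0·5.4) = 31.0022 m = 101.7 ft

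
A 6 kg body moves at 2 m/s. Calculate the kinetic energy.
KE = ½mv² = ½(6)(2)² = 12.0 J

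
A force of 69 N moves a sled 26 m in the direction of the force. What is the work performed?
W = F·d = (69)(26) = 1794 J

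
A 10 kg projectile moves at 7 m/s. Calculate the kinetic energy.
KE = ½mv² = ½(10)(7)² = 245.0 J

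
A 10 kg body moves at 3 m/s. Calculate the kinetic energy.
KE = ½mv² = ½(10)(3)² = 45.0 J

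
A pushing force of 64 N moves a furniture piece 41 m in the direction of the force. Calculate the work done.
W = F·d = (64)(41) = 2624 J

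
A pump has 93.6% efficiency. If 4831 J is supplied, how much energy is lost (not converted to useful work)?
W_lost = W_in(1 − η) = 4831·(1 − 0.936) = 309.2 J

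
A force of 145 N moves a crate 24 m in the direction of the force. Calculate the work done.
W = F·d = (145)(24) = 3480 J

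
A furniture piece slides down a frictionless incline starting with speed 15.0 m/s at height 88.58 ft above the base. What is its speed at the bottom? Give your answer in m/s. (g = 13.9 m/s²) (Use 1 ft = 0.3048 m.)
Convert to SI: v₀ = 15.0 m/s, h = 26.9992 m
½mv₀² + mgh = ½mv² ⇒ v = √(v₀² + 2gh) = √(15.0² + 2·13.9·26.9992) = 31.23 m/s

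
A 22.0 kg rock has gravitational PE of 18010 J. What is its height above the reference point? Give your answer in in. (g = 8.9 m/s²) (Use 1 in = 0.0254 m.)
h = PE/(mg) = 18010.0/(22.0·8.9) = 91.9816 m = 3621 in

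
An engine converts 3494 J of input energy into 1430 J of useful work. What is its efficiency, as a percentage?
η = W_out/W_in = 1430/3494 = 40.93%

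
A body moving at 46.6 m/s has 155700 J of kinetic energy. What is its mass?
m = 2·KE/v² = 2·155700/(46.6)² = 143.4 kg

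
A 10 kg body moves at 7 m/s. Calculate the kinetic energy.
KE = ½mv² = ½(10)(7)² = 245.0 J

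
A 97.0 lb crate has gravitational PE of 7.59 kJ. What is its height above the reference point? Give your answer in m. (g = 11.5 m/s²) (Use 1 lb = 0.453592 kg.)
Convert to SI: m = 43.9984 kg, PE = 7590.0 J
h = PE/(mg) = 7590.0/(43.9984·11.5) = 15.0 m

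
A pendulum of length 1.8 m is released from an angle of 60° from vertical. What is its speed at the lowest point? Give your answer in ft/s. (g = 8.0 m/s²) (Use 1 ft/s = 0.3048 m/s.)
h = L(1 − cosθ) = 1.8(1 − cos60°) = 0.9 m
v = √(2gh) = √(2·8.0·0.9) = 3.79473 m/s = 12.45 ft/s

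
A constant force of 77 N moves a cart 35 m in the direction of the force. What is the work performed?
W = F·d = (77)(35) = 2695 J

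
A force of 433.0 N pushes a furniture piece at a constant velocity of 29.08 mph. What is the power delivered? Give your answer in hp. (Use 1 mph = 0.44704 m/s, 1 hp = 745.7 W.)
Convert to SI: F = 433.0 N, v = 12.9999 m/s
P = Fv = (433.0)(12.9999) = 5628.97 W = 7.549 hp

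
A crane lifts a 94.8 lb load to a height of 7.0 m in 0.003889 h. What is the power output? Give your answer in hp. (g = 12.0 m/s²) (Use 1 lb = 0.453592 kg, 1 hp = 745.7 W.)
Convert to SI: m = 43.0005 kg, h = 7.0 m, t = 14.0004 s
P = mgh/t = (43.0005)(12.0)(7.0)/14.0004 = 257.996 W = 0.346 hp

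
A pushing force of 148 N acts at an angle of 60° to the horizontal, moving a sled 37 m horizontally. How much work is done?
W = F·d·cosθ = (148)(37)cos(60°) = 2738 J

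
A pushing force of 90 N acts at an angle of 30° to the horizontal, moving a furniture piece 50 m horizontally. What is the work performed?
W = F·d·cosθ = (90)(50)cos(30°) = 3897 J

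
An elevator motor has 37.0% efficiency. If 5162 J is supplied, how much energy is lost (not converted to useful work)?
W_lost = W_in(1 − η) = 5162·(1 − 0.37) = 3252 J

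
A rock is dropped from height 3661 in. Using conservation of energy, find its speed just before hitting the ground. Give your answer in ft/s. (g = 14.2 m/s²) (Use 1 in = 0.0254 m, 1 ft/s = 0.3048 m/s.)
Convert to SI: h = 92.9894 m
mgh = ½mv² ⇒ v = √(2gh) = √(2·14.2·92.9894) = 51.3897 m/s = 168.6 ft/s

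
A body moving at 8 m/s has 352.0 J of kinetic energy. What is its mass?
m = 2·KE/v² = 2·352.0/(8)² = 11.0 kg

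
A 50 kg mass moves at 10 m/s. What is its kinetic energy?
KE = ½mv² = ½(50)(10)² = 2500.0 J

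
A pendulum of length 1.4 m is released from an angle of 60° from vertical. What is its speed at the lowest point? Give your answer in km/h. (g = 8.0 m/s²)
h = L(1 − cosθ) = 1.4(1 − cos60°) = 0.7 m
v = √(2gh) = √(2·8.0·0.7) = 3.34664 m/s = 12.05 km/h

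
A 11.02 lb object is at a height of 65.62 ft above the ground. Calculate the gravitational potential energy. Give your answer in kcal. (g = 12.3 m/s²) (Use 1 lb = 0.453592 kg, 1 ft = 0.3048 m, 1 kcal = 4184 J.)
Convert to SI: m = 4.99858 kg, h = 20.001 m
PE = mgh = (4.99858)(12.3)(20.001) = 1229.71 J = 0.2939 kcal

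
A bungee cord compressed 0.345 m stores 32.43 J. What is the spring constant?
k = 2·PE/x² = 2·32.43/(0.345)² = 544.9 N/m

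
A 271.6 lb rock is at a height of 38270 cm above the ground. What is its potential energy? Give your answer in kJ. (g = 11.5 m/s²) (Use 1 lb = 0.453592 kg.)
Convert to SI: m = 123.196 kg, h = 382.7 m
PE = mgh = (123.196)(11.5)(382.7) = 542190 J = 542.2 kJ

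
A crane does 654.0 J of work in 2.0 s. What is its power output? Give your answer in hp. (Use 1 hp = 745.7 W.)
P = W/t = 654.0/2.0 = 327.0 W = 0.4385 hp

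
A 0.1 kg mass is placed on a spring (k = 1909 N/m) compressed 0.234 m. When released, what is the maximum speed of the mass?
½kx² = ½mv² ⇒ v = x√(k/m) = (0.234)√(1909/0.1) = 32.33 m/s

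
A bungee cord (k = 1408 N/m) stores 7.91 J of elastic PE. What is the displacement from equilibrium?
x = √(2·PE/k) = √(2·7.91/1408) = 0.106 m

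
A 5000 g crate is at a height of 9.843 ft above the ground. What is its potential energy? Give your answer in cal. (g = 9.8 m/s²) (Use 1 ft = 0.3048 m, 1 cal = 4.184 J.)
Convert to SI: m = 5.0 kg, h = 3.00015 m
PE = mgh = (5.0)(9.8)(3.00015) = 147.007 J = 35.14 cal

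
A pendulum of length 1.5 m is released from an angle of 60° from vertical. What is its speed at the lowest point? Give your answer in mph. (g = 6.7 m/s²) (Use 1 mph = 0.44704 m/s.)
h = L(1 − cosθ) = 1.5(1 − cos60°) = 0.75 m
v = √(2gh) = √(2·6.7·0.75) = 3.17017 m/s = 7.091 mph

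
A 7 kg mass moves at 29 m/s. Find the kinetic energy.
KE = ½mv² = ½(7)(29)² = 2943.5 J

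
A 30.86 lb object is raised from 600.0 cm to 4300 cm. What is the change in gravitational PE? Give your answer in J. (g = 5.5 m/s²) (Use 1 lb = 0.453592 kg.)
Convert to SI: m = 13.9978 kg, Δh = 37.0 m
ΔPE = mgΔh = (13.9978)(5.5)(37.0) = 2849 J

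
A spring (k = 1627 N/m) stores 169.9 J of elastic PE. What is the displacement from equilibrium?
x = √(2·PE/k) = √(2·169.9/1627) = 0.457 m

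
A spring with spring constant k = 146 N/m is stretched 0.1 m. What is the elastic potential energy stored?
PE = ½kx² = ½(146)(0.1)² = 0.73 J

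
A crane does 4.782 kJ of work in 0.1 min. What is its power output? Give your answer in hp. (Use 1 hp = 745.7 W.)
Convert to SI: W = 4782.0 J, t = 6.0 s
P = W/t = 4782.0/6.0 = 797.0 W = 1.069 hp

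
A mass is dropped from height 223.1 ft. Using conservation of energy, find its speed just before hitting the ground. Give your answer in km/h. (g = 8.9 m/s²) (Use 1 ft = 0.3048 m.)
Convert to SI: h = 68.0009 m
mgh = ½mv² ⇒ v = √(2gh) = √(2·8.9·68.0009) = 34.791 m/s = 125.2 km/h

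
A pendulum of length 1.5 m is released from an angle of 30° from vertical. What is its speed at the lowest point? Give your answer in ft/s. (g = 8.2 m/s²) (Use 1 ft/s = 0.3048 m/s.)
h = L(1 − cosθ) = 1.5(1 − cos30°) = 0.200962 m
v = √(2gh) = √(2·8.2·0.200962) = 1.81543 m/s = 5.956 ft/s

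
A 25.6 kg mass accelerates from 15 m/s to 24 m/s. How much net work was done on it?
W = ΔKE = ½m(v₂² − v₁²) = ½(25.6)(24² − 15²) = 4492.8 J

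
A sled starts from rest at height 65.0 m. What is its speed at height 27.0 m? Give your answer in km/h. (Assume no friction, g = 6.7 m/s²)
mgh₁ = mgh₂ + ½mv² ⇒ v = √(2g(h₁−h₂)) = √(2·6.7·38.0) = 22.5655 m/s = 81.24 km/h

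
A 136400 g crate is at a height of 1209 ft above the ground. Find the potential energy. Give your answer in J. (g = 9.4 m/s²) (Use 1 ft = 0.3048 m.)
Convert to SI: m = 136.4 kg, h = 368.503 m
PE = mgh = (136.4)(9.4)(368.503) = 472500 J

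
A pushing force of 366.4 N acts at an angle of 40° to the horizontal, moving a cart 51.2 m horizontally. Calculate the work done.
W = F·d·cosθ = (366.4)(51.2)cos(40°) = 14370 J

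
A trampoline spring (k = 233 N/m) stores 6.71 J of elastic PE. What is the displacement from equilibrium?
x = √(2·PE/k) = √(2·6.71/233) = 0.24 m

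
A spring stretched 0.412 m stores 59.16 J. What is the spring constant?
k = 2·PE/x² = 2·59.16/(0.412)² = 697.0 N/m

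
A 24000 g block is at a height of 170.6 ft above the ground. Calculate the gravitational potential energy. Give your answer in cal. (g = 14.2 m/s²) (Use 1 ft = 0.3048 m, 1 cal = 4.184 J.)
Convert to SI: m = 24.0 kg, h = 51.9989 m
PE = mgh = (24.0)(14.2)(51.9989) = 17721.2 J = 4235 cal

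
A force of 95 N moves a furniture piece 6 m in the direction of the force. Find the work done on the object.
W = F·d = (95)(6) = 570.0 J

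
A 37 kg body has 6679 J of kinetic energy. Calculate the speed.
v = √(2·KE/m) = √(2·6679/37) = 19.0 m/s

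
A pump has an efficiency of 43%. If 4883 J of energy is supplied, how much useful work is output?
W_out = η·W_in = 0.43·4883 = 2099.69 J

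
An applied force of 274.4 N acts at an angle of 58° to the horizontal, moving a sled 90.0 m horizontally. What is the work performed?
W = F·d·cosθ = (274.4)(90.0)cos(58°) = 13090 J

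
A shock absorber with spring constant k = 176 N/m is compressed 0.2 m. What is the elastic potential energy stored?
PE = ½kx² = ½(176)(0.2)² = 3.52 J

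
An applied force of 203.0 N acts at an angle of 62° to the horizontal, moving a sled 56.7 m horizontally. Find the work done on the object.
W = F·d·cosθ = (203.0)(56.7)cos(62°) = 5404 J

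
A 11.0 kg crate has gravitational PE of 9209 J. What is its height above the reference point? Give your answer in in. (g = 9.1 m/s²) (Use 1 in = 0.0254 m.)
h = PE/(mg) = 9209.0/(11.0·9.1) = 91.998 m = 3622 in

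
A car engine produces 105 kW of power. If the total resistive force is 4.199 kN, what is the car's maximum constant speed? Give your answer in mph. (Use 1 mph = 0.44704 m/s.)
Convert to SI: F = 4199.0 N
P = Fv ⇒ v = P/F = 105000 W/4199.0 N = 25.006 m/s = 55.94 mph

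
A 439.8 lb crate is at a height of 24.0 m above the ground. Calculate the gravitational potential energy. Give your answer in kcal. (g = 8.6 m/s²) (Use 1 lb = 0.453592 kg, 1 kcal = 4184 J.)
Convert to SI: m = 199.49 kg, h = 24.0 m
PE = mgh = (199.49)(8.6)(24.0) = 41174.7 J = 9.841 kcal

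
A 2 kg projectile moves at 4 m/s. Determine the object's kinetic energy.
KE = ½mv² = ½(2)(4)² = 16.0 J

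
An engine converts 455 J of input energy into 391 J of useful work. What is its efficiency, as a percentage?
η = W_out/W_in = 391/455 = 85.93%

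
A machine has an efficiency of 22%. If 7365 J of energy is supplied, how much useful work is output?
W_out = η·W_in = 0.22·7365 = 1620.3 J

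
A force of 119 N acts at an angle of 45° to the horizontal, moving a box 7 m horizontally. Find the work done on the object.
W = F·d·cosθ = (119)(7)cos(45°) = 589.0 J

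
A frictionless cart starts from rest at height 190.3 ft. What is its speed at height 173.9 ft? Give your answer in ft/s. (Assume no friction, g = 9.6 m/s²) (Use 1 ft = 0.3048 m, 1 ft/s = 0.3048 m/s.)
Convert to SI: h₁−h₂ = 4.99872 m
mgh₁ = mgh₂ + ½mv² ⇒ v = √(2g(h₁−h₂)) = √(2·9.6·4.99872) = 9.7967 m/s = 32.14 ft/s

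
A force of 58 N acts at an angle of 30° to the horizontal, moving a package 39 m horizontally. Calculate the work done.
W = F·d·cosθ = (58)(39)cos(30°) = 1959 J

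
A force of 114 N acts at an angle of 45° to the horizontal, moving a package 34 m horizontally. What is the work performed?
W = F·d·cosθ = (114)(34)cos(45°) = 2741 J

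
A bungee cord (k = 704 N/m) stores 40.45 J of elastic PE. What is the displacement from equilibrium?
x = √(2·PE/k) = √(2·40.45/704) = 0.339 m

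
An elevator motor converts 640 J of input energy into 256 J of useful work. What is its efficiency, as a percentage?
η = W_out/W_in = 256/640 = 40.0%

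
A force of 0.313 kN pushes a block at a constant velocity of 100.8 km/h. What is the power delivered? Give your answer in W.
Convert to SI: F = 313.0 N, v = 28.0 m/s
P = Fv = (313.0)(28.0) = 8764 W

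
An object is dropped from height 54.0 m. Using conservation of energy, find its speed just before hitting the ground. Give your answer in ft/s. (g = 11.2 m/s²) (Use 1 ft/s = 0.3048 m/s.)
mgh = ½mv² ⇒ v = √(2gh) = √(2·11.2·54.0) = 34.7793 m/s = 114.1 ft/s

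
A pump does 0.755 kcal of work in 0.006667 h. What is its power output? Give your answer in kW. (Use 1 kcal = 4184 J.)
Convert to SI: W = 3158.92 J, t = 24.0012 s
P = W/t = 3158.92/24.0012 = 131.615 W = 0.1316 kW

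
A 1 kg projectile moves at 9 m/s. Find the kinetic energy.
KE = ½mv² = ½(1)(9)² = 40.5 J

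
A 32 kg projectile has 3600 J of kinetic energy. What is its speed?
v = √(2·KE/m) = √(2·3600/32) = 15.0 m/s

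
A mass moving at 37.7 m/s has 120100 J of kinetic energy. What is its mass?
m = 2·KE/v² = 2·120100/(37.7)² = 169.0 kg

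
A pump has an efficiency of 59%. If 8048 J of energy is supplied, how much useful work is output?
W_out = η·W_in = 0.59·8048 = 4748.32 J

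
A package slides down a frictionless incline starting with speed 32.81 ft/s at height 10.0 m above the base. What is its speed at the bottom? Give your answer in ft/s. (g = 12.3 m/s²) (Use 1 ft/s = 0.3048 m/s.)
Convert to SI: v₀ = 10.0005 m/s, h = 10.0 m
½mv₀² + mgh = ½mv² ⇒ v = √(v₀² + 2gh) = √(10.0005² + 2·12.3·10.0) = 18.6013 m/s = 61.03 ft/s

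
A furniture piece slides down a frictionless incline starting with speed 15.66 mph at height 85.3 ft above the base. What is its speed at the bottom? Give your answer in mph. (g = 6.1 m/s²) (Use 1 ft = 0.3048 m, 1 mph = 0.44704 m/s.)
Convert to SI: v₀ = 7.00065 m/s, h = 25.9994 m
½mv₀² + mgh = ½mv² ⇒ v = √(v₀² + 2gh) = √(7.00065² + 2·6.1·25.9994) = 19.1364 m/s = 42.81 mph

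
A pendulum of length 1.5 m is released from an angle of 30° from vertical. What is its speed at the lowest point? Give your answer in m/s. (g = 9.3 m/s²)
h = L(1 − cosθ) = 1.5(1 − cos30°) = 0.200962 m
v = √(2gh) = √(2·9.3·0.200962) = 1.933 m/s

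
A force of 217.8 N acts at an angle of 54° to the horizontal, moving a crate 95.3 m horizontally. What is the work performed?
W = F·d·cosθ = (217.8)(95.3)cos(54°) = 12200 J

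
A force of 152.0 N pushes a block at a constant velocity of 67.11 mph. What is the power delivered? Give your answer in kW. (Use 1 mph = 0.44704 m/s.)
Convert to SI: F = 152.0 N, v = 30.0009 m/s
P = Fv = (152.0)(30.0009) = 4560.13 W = 4.56 kW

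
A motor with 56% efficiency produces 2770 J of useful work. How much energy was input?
W_in = W_out/η = 2770/0.56 = 4946 J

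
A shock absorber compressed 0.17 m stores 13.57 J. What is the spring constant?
k = 2·PE/x² = 2·13.57/(0.17)² = 939.1 N/m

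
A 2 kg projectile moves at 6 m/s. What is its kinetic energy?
KE = ½mv² = ½(2)(6)² = 36.0 J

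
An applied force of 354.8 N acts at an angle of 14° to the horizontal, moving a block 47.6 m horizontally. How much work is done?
W = F·d·cosθ = (354.8)(47.6)cos(14°) = 16390 J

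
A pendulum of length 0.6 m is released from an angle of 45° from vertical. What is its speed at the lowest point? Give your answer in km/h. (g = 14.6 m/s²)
h = L(1 − cosθ) = 0.6(1 − cos45°) = 0.175736 m
v = √(2gh) = √(2·14.6·0.175736) = 2.26528 m/s = 8.155 km/h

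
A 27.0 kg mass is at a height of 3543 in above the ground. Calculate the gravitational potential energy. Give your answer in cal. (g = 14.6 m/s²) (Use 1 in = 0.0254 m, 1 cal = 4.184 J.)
Convert to SI: m = 27.0 kg, h = 89.9922 m
PE = mgh = (27.0)(14.6)(89.9922) = 35474.9 J = 8479 cal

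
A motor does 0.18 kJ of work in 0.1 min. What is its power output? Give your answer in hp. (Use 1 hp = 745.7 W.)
Convert to SI: W = 180.0 J, t = 6.0 s
P = W/t = 180.0/6.0 = 30.0 W = 0.04023 hp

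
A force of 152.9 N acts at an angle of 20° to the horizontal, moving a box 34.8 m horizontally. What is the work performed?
W = F·d·cosθ = (152.9)(34.8)cos(20°) = 5000 J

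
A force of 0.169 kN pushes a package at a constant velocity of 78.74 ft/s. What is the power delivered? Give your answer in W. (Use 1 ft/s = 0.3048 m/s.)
Convert to SI: F = 169.0 N, v = 24.0 m/s
P = Fv = (169.0)(24.0) = 4056 W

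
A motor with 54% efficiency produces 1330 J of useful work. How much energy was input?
W_in = W_out/η = 1330/0.54 = 2463 J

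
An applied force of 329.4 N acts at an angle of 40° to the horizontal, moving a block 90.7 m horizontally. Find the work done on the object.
W = F·d·cosθ = (329.4)(90.7)cos(40°) = 22890 J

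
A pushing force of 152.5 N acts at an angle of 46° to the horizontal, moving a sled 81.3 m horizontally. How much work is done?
W = F·d·cosθ = (152.5)(81.3)cos(46°) = 8613 J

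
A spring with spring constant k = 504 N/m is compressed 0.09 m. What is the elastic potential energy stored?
PE = ½kx² = ½(504)(0.09)² = 2.041 J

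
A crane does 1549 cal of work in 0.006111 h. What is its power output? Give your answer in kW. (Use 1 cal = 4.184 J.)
Convert to SI: W = 6481.02 J, t = 21.9996 s
P = W/t = 6481.02/21.9996 = 294.597 W = 0.2946 kW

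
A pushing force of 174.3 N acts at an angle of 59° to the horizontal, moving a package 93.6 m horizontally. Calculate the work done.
W = F·d·cosθ = (174.3)(93.6)cos(59°) = 8403 J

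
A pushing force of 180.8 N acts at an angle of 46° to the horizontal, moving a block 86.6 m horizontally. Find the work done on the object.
W = F·d·cosθ = (180.8)(86.6)cos(46°) = 10880 J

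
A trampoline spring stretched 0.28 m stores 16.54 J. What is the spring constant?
k = 2·PE/x² = 2·16.54/(0.28)² = 421.9 N/m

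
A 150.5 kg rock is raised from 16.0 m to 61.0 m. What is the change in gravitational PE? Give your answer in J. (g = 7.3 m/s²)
ΔPE = mgΔh = (150.5)(7.3)(45.0) = 49440 J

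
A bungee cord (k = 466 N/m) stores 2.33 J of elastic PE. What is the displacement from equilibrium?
x = √(2·PE/k) = √(2·2.33/466) = 0.1 m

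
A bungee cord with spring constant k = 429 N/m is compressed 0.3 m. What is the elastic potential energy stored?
PE = ½kx² = ½(429)(0.3)² = 19.31 J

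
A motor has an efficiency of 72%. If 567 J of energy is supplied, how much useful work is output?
W_out = η·W_in = 0.72·567 = 408.24 J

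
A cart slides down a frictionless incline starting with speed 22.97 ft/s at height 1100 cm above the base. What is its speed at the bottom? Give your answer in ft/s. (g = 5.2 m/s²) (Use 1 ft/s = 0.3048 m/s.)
Convert to SI: v₀ = 7.00126 m/s, h = 11.0 m
½mv₀² + mgh = ½mv² ⇒ v = √(v₀² + 2gh) = √(7.00126² + 2·5.2·11.0) = 12.7835 m/s = 41.94 ft/s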